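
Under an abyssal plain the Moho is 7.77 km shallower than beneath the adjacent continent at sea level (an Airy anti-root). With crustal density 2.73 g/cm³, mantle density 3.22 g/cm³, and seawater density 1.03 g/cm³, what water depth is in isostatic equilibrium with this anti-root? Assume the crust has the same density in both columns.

2.24 km

Replacing a thickness d of crust by seawater at the top must be balanced by replacing crust with mantle at the base: d (ρ_c − ρ_w) = a (ρ_m − ρ_c).
d = a (ρ_m − ρ_c)/(ρ_c − ρ_w) = 7.77 km × 0.49/1.7 = 2.24 km.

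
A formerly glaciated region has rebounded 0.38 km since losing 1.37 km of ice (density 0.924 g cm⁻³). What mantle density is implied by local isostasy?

ρ_m = ρ_ice t / u = 0.924 × 1.37 km/0.38 km = 3.33 g cm⁻³.

3.33 g cm⁻³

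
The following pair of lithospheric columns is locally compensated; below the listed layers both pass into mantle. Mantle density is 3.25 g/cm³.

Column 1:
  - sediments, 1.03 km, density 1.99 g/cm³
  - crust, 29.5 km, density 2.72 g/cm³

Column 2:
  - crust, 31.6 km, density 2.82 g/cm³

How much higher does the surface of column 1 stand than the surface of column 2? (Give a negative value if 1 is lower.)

1.03 km

For any compensation level in the mantle, the mantle terms cancel and isostasy reduces to e = (Σt_1 − Σt_2) − (Σ(ρt)_1 − Σ(ρt)_2) / ρ_m.
Σt_1 = 30.53 km; Σt_2 = 31.6 km; Σ(ρt)_1 = 82.2897; Σ(ρt)_2 = 89.112 (in km·g/cm³).
e = (30.53 − 31.6) − (82.2897 − 89.112) / 3.25 = 1.03 km.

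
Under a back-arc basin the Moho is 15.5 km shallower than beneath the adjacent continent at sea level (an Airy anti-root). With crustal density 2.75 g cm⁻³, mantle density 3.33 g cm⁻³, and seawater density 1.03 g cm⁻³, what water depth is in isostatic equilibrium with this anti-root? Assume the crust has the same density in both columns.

Replacing a thickness d of crust by seawater at the top must be balanced by replacing crust with mantle at the base: d (ρ_c − ρ_w) = a (ρ_m − ρ_c).
d = a (ρ_m − ρ_c)/(ρ_c − ρ_w) = 15.5 km × 0.58/1.72 = 5.23 km.

5.23 km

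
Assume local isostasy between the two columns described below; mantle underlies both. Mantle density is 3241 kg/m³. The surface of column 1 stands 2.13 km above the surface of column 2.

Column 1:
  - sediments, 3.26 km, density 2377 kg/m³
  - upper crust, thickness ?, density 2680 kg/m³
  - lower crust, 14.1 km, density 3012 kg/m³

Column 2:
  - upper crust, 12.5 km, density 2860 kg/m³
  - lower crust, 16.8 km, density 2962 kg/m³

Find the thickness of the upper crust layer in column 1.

Take the compensation level at the base of the deeper column (depth z_c below the surface of column 1) and equate Σ ρ_i t_i down to z_c; mantle fills any gap and the z_c terms cancel.
Column 1: 3.26×2377 + x×2680 + 14.1×3012 + (z_c − 17.36 − x)×3241
Column 2: 2.13×0 + 12.5×2860 + 16.8×2962 + (z_c − 2.13 − 29.3)×3241
The z_c×3241 term appears on both sides and cancels. Collect the known terms of each column as K = Σ(ρt)_known − 3241 × (depth of known layers): K_1 = 50218.22 − 3241×17.36 = −6045.54; K_2 = 85511.6 − 3241×(2.13 + 29.3) = −16353.03.
Balance: K_1 − x×(3241 − 2680) = K_2, so x = (K_1 − K_2)/(3241 − 2680) = 10307.5/561 = 18.4 km.

18.4 km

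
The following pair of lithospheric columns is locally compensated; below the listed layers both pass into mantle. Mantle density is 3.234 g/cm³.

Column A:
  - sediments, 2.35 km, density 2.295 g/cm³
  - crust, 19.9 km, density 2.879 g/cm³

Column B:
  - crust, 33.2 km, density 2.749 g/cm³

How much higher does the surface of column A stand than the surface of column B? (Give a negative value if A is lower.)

For any compensation level in the mantle, the mantle terms cancel and isostasy reduces to e = (Σt_A − Σt_B) − (Σ(ρt)_A − Σ(ρt)_B) / ρ_m.
Σt_A = 22.25 km; Σt_B = 33.2 km; Σ(ρt)_A = 62.68535; Σ(ρt)_B = 91.2668 (in km·g/cm³).
e = (22.25 − 33.2) − (62.68535 − 91.2668) / 3.234 = −2.11 km.

−2.11 km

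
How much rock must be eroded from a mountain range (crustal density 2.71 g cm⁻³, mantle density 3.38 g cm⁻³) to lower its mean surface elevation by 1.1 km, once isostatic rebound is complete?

Net drop Δ = e − u = e − e ρ_c/ρ_m = e (ρ_m − ρ_c)/ρ_m.
e = Δ ρ_m/(ρ_m − ρ_c) = 1.1 km × 3.38/0.67 = 5.55 km.

5.55 km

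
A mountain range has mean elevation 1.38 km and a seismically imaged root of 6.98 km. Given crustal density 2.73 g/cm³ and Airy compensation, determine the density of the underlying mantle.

3.27 g/cm³

Airy balance: ρ_c h = (ρ_m − ρ_c) r → ρ_m = ρ_c (1 + h/r).
ρ_m = 2.73 × (1 + 1.38 km/6.98 km) = 3.27 g/cm³.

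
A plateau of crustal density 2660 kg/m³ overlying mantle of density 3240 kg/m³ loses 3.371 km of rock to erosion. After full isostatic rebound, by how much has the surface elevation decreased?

0.603 km

Rebound u = e ρ_c/ρ_m = 3.371 km × 2660/3240 = 2.768 km.
Net surface drop = e − u = 3.371 km − 2.768 km = e (ρ_m − ρ_c)/ρ_m = 0.603 km.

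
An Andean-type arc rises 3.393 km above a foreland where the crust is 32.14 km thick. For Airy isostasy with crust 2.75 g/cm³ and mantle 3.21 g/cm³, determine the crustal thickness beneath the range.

Root depth r = h ρ_c / (ρ_m − ρ_c) = 3.393 km × 2.75 / 0.46 = 20.28 km.
Total thickness = T + h + r = 32.14 km + 3.393 km + 20.28 km = 55.8 km.

55.8 km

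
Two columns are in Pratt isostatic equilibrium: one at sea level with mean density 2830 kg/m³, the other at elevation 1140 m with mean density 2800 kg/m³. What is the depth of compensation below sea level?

ρ_ref D = ρ (D + h) → D (ρ_ref − ρ) = ρ h.
D = ρ h/(ρ_ref − ρ) = 2800 × 1140 m/(2830 − 2800) = 106000 m.

106000 m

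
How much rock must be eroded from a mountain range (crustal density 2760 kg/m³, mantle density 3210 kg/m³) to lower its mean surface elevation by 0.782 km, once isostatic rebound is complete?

Net drop Δ = e − u = e − e ρ_c/ρ_m = e (ρ_m − ρ_c)/ρ_m.
e = Δ ρ_m/(ρ_m − ρ_c) = 0.782 km × 3210/450 = 5.58 km.

5.58 km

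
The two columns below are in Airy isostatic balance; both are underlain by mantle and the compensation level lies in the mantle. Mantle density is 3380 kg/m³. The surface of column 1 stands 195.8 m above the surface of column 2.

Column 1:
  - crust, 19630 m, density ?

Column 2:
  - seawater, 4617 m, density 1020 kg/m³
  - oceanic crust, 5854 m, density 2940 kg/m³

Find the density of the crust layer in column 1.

Take the compensation level at the base of the deeper column (depth z_c below the surface of column 1) and equate Σ ρ_i t_i down to z_c; mantle fills any gap and the z_c terms cancel.
Column 1: 19630×ρ + (z_c − 19630)×3380
Column 2: 195.8×0 + 4617×1020 + 5854×2940 + (z_c − 195.8 − 10471)×3380
The z_c×3380 term appears on both sides and cancels. Collect the known terms of each column as K = Σ(ρt)_known − 3380 × (depth of known layers): K_1 = 0 − 3380×19630 = −66349400; K_2 = 21920100 − 3380×(195.8 + 10471) = −14133684.
Balance: K_1 + 19630×ρ = K_2, so ρ = (K_2 − K_1)/19630 = 52215700/19630 = 2660 kg/m³.

2660 kg/m³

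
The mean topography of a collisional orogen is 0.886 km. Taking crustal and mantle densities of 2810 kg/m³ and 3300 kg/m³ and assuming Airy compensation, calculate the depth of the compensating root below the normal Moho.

Balancing pressure at the compensation depth: the weight of the topography is balanced by the buoyancy of the root, ρ_c h = (ρ_m − ρ_c) r.
r = h · ρ_c / (ρ_m − ρ_c) = 0.886 km × 2810 / (3300 − 2810) = 5.08 km.

5.08 km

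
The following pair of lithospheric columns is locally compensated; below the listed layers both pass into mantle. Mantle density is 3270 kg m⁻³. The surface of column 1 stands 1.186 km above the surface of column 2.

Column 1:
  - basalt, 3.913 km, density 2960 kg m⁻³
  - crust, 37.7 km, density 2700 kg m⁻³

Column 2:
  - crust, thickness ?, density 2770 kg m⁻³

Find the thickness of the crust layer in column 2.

Take the compensation level at the base of the deeper column (depth z_c below the surface of column 1) and equate Σ ρ_i t_i down to z_c; mantle fills any gap and the z_c terms cancel.
Column 1: 3.913×2960 + 37.7×2700 + (z_c − 41.613)×3270
Column 2: 1.186×0 + x×2770 + (z_c − 1.186 − 0 − x)×3270
The z_c×3270 term appears on both sides and cancels. Collect the known terms of each column as K = Σ(ρt)_known − 3270 × (depth of known layers): K_1 = 113372.48 − 3270×41.613 = −22702.03; K_2 = 0 − 3270×(1.186 + 0) = −3878.22.
Balance: K_1 = K_2 − x×(3270 − 2770), so x = (K_2 − K_1)/(3270 − 2770) = 18823.8/500 = 37.6 km.

37.6 km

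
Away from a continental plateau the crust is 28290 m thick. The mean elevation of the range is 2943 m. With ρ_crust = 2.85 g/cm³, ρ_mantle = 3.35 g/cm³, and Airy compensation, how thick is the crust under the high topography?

Root depth r = h ρ_c / (ρ_m − ρ_c) = 2943 m × 2.85 / 0.5 = 16780 m.
Total thickness = T + h + r = 28290 m + 2943 m + 16780 m = 48000 m.

48000 m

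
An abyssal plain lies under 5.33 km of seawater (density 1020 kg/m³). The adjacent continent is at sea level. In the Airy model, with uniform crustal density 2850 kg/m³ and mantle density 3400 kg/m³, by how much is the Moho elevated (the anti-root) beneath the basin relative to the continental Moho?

17.7 km

By Archimedes' principle applied to the lithosphere: replacing crust with seawater at the top is compensated by replacing crust with mantle at the base: d (ρ_c − ρ_w) = a (ρ_m − ρ_c).
a = d (ρ_c − ρ_w)/(ρ_m − ρ_c) = 5.33 km × 1830/550 = 17.7 km.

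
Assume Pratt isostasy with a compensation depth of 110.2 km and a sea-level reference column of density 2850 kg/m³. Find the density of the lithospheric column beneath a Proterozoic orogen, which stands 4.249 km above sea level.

Pratt balance: ρ_ref D = ρ (D + h).
ρ = ρ_ref D/(D + h) = 2850 × 110.2 km/(110.2 km + 4.249 km) = 2740 kg/m³.

2740 kg/m³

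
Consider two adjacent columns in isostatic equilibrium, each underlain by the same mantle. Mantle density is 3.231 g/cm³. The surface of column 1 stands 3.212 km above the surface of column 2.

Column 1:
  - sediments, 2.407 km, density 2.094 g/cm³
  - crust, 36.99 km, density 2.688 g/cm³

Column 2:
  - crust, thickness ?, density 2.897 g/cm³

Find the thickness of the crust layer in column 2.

37.3 km

Take the compensation level at the base of the deeper column (depth z_c below the surface of column 1) and equate Σ ρ_i t_i down to z_c; mantle fills any gap and the z_c terms cancel.
Column 1: 2.407×2.094 + 36.99×2.688 + (z_c − 39.397)×3.231
Column 2: 3.212×0 + x×2.897 + (z_c − 3.212 − 0 − x)×3.231
The z_c×3.231 term appears on both sides and cancels. Collect the known terms of each column as K = Σ(ρt)_known − 3.231 × (depth of known layers): K_1 = 104.469378 − 3.231×39.397 = −22.822329; K_2 = 0 − 3.231×(3.212 + 0) = −10.377972.
Balance: K_1 = K_2 − x×(3.231 − 2.897), so x = (K_2 − K_1)/(3.231 − 2.897) = 12.4444/0.334 = 37.3 km.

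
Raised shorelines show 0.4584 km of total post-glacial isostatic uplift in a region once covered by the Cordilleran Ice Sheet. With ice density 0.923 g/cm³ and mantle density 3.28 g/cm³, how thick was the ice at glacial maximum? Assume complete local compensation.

1.63 km

u = t ρ_ice/ρ_m → t = u ρ_m/ρ_ice = 0.4584 km × 3.28/0.923 = 1.63 km.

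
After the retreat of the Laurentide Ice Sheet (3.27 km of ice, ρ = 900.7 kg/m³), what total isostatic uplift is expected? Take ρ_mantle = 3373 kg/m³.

Removing the load lets mantle flow back in; uplift u satisfies ρ_ice t = ρ_m u.
u = t ρ_ice/ρ_m = 3.27 km × 900.7/3373 = 0.873 km.

0.873 km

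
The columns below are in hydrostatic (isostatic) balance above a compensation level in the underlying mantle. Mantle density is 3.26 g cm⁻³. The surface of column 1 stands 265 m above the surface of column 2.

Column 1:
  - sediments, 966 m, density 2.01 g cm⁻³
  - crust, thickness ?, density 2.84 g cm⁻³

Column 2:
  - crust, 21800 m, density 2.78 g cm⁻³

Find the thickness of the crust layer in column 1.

Take the compensation level at the base of the deeper column (depth z_c below the surface of column 1) and equate Σ ρ_i t_i down to z_c; mantle fills any gap and the z_c terms cancel.
Column 1: 966×2.01 + x×2.84 + (z_c − 966 − x)×3.26
Column 2: 265×0 + 21800×2.78 + (z_c − 265 − 21800)×3.26
The z_c×3.26 term appears on both sides and cancels. Collect the known terms of each column as K = Σ(ρt)_known − 3.26 × (depth of known layers): K_1 = 1941.66 − 3.26×966 = −1207.5; K_2 = 60604 − 3.26×(265 + 21800) = −11327.9.
Balance: K_1 − x×(3.26 − 2.84) = K_2, so x = (K_1 − K_2)/(3.26 − 2.84) = 10120.4/0.42 = 24100 m.

24100 m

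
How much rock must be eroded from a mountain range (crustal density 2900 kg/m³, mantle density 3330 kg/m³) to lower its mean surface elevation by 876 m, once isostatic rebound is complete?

6780 m

Net drop Δ = e − u = e − e ρ_c/ρ_m = e (ρ_m − ρ_c)/ρ_m.
e = Δ ρ_m/(ρ_m − ρ_c) = 876 m × 3330/430 = 6780 m.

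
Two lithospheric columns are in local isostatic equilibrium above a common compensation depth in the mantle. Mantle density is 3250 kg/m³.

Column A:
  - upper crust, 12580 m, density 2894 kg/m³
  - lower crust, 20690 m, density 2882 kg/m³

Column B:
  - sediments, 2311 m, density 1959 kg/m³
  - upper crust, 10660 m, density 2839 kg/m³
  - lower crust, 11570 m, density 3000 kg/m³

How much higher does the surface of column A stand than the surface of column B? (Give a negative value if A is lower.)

565 m

For any compensation level in the mantle, the mantle terms cancel and isostasy reduces to e = (Σt_A − Σt_B) − (Σ(ρt)_A − Σ(ρt)_B) / ρ_m.
Σt_A = 33270 m; Σt_B = 24541 m; Σ(ρt)_A = 96035100; Σ(ρt)_B = 69500989 (in m·kg/m³).
e = (33270 − 24541) − (96035100 − 69500989) / 3250 = 565 m.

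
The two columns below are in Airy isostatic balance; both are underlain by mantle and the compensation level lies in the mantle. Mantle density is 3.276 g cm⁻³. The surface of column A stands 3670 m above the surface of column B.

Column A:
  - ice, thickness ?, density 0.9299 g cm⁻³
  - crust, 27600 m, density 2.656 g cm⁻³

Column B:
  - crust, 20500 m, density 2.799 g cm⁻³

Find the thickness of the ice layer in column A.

Take the compensation level at the base of the deeper column (depth z_c below the surface of column A) and equate Σ ρ_i t_i down to z_c; mantle fills any gap and the z_c terms cancel.
Column A: x×0.9299 + 27600×2.656 + (z_c − 27600 − x)×3.276
Column B: 3670×0 + 20500×2.799 + (z_c − 3670 − 20500)×3.276
The z_c×3.276 term appears on both sides and cancels. Collect the known terms of each column as K = Σ(ρt)_known − 3.276 × (depth of known layers): K_A = 73305.6 − 3.276×27600 = −17112; K_B = 57379.5 − 3.276×(3670 + 20500) = −21801.42.
Balance: K_A − x×(3.276 − 0.9299) = K_B, so x = (K_A − K_B)/(3.276 − 0.9299) = 4689.42/2.3461 = 2000 m.

2000 m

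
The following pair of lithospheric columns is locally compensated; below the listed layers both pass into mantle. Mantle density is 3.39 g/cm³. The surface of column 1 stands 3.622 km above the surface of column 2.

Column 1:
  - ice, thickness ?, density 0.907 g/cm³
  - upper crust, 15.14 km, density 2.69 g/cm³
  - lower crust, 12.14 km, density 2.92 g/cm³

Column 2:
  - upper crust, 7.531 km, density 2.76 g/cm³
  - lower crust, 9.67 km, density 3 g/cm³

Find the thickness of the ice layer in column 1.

1.81 km

Take the compensation level at the base of the deeper column (depth z_c below the surface of column 1) and equate Σ ρ_i t_i down to z_c; mantle fills any gap and the z_c terms cancel.
Column 1: x×0.907 + 15.14×2.69 + 12.14×2.92 + (z_c − 27.28 − x)×3.39
Column 2: 3.622×0 + 7.531×2.76 + 9.67×3 + (z_c − 3.622 − 17.201)×3.39
The z_c×3.39 term appears on both sides and cancels. Collect the known terms of each column as K = Σ(ρt)_known − 3.39 × (depth of known layers): K_1 = 76.1754 − 3.39×27.28 = −16.3038; K_2 = 49.79556 − 3.39×(3.622 + 17.201) = −20.79441.
Balance: K_1 − x×(3.39 − 0.907) = K_2, so x = (K_1 − K_2)/(3.39 − 0.907) = 4.49061/2.483 = 1.81 km.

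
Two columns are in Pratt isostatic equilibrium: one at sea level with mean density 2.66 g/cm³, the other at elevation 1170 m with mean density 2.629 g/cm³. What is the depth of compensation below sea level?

ρ_ref D = ρ (D + h) → D (ρ_ref − ρ) = ρ h.
D = ρ h/(ρ_ref − ρ) = 2.629 × 1170 m/(2.66 − 2.629) = 99200 m.

99200 m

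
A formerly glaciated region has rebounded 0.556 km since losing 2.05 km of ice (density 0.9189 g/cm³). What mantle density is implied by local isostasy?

3.39 g/cm³

ρ_m = ρ_ice t / u = 0.9189 × 2.05 km/0.556 km = 3.39 g/cm³.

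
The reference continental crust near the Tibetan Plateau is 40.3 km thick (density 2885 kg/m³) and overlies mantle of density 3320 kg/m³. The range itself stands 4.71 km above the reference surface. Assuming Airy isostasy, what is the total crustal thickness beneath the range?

Root depth r = h ρ_c / (ρ_m − ρ_c) = 4.71 km × 2885 / 435 = 31.24 km.
Total thickness = T + h + r = 40.3 km + 4.71 km + 31.24 km = 76.2 km.

76.2 km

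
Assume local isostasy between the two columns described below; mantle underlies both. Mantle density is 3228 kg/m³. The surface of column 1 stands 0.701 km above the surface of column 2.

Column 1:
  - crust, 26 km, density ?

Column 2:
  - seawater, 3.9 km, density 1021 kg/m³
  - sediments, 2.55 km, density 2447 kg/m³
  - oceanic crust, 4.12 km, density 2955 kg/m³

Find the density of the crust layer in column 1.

2690 kg/m³

Take the compensation level at the base of the deeper column (depth z_c below the surface of column 1) and equate Σ ρ_i t_i down to z_c; mantle fills any gap and the z_c terms cancel.
Column 1: 26×ρ + (z_c − 26)×3228
Column 2: 0.701×0 + 3.9×1021 + 2.55×2447 + 4.12×2955 + (z_c − 0.701 − 10.57)×3228
The z_c×3228 term appears on both sides and cancels. Collect the known terms of each column as K = Σ(ρt)_known − 3228 × (depth of known layers): K_1 = 0 − 3228×26 = −83928; K_2 = 22396.35 − 3228×(0.701 + 10.57) = −13986.438.
Balance: K_1 + 26×ρ = K_2, so ρ = (K_2 − K_1)/26 = 69941.6/26 = 2690 kg/m³.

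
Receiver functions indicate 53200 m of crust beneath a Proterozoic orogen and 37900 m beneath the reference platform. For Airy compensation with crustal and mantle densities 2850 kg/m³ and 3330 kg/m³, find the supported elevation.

Excess crust Δ = 53200 m − 37900 m = 15300 m, split between elevation h and root r with h + r = Δ.
Airy balance ρ_c h = (ρ_m − ρ_c) r gives r = h ρ_c/(ρ_m − ρ_c), so h (1 + ρ_c/(ρ_m − ρ_c)) = Δ, i.e. h = Δ (ρ_m − ρ_c)/ρ_m.
h = 15300 m × 480/3330 = 2210 m.

2210 m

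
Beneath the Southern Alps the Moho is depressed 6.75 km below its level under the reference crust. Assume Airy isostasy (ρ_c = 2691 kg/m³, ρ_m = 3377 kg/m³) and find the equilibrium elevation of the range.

Isostatic balance requires: ρ_c h = (ρ_m − ρ_c) r.
h = r (ρ_m − ρ_c) / ρ_c = 6.75 km × (3377 − 2691) / 2691 = 1.72 km.

1.72 km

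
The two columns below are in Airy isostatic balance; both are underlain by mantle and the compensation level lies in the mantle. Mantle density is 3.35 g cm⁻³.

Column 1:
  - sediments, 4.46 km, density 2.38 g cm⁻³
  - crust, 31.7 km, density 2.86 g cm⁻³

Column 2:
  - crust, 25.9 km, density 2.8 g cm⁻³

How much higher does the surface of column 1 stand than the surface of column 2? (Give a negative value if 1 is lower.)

1.68 km

For any compensation level in the mantle, the mantle terms cancel and isostasy reduces to e = (Σt_1 − Σt_2) − (Σ(ρt)_1 − Σ(ρt)_2) / ρ_m.
Σt_1 = 36.16 km; Σt_2 = 25.9 km; Σ(ρt)_1 = 101.2768; Σ(ρt)_2 = 72.52 (in km·g cm⁻³).
e = (36.16 − 25.9) − (101.2768 − 72.52) / 3.35 = 1.68 km.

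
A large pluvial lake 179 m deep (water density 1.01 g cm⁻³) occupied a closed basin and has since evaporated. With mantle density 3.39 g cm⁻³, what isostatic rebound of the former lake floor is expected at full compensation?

53.3 m

u = d ρ_w/ρ_m = 179 m × 1.01/3.39 = 53.3 m.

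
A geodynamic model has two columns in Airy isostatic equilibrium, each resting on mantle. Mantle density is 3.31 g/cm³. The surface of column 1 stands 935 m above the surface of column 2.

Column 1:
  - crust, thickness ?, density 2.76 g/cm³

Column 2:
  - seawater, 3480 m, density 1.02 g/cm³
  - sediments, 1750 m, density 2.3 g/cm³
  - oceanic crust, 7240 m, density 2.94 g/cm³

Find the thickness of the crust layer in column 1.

Take the compensation level at the base of the deeper column (depth z_c below the surface of column 1) and equate Σ ρ_i t_i down to z_c; mantle fills any gap and the z_c terms cancel.
Column 1: x×2.76 + (z_c − 0 − x)×3.31
Column 2: 935×0 + 3480×1.02 + 1750×2.3 + 7240×2.94 + (z_c − 935 − 12470)×3.31
The z_c×3.31 term appears on both sides and cancels. Collect the known terms of each column as K = Σ(ρt)_known − 3.31 × (depth of known layers): K_1 = 0 − 3.31×0 = 0; K_2 = 28860.2 − 3.31×(935 + 12470) = −15510.35.
Balance: K_1 − x×(3.31 − 2.76) = K_2, so x = (K_1 − K_2)/(3.31 − 2.76) = 15510.4/0.55 = 28200 m.

28200 m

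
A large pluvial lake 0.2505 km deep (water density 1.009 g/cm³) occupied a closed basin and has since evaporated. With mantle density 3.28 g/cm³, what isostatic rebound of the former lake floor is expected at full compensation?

0.0771 km

u = d ρ_w/ρ_m = 0.2505 km × 1.009/3.28 = 0.0771 km.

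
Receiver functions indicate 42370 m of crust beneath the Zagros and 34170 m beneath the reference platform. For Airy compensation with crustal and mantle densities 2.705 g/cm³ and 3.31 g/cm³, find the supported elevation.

1500 m

Excess crust Δ = 42370 m − 34170 m = 8200 m, split between elevation h and root r with h + r = Δ.
Airy balance ρ_c h = (ρ_m − ρ_c) r gives r = h ρ_c/(ρ_m − ρ_c), so h (1 + ρ_c/(ρ_m − ρ_c)) = Δ, i.e. h = Δ (ρ_m − ρ_c)/ρ_m.
h = 8200 m × 0.605/3.31 = 1500 m.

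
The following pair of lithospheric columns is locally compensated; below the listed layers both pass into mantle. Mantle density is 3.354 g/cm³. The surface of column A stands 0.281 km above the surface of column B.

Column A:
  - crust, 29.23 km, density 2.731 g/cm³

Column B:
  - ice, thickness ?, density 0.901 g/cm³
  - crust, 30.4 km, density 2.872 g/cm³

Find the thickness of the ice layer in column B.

1.07 km

Take the compensation level at the base of the deeper column (depth z_c below the surface of column A) and equate Σ ρ_i t_i down to z_c; mantle fills any gap and the z_c terms cancel.
Column A: 29.23×2.731 + (z_c − 29.23)×3.354
Column B: 0.281×0 + x×0.901 + 30.4×2.872 + (z_c − 0.281 − 30.4 − x)×3.354
The z_c×3.354 term appears on both sides and cancels. Collect the known terms of each column as K = Σ(ρt)_known − 3.354 × (depth of known layers): K_A = 79.82713 − 3.354×29.23 = −18.21029; K_B = 87.3088 − 3.354×(0.281 + 30.4) = −15.595274.
Balance: K_A = K_B − x×(3.354 − 0.901), so x = (K_B − K_A)/(3.354 − 0.901) = 2.61502/2.453 = 1.07 km.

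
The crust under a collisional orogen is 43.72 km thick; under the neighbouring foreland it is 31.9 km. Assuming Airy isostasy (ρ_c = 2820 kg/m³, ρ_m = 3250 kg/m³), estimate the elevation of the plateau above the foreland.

1.56 km

Excess crust Δ = 43.72 km − 31.9 km = 11.82 km, split between elevation h and root r with h + r = Δ.
Airy balance ρ_c h = (ρ_m − ρ_c) r gives r = h ρ_c/(ρ_m − ρ_c), so h (1 + ρ_c/(ρ_m − ρ_c)) = Δ, i.e. h = Δ (ρ_m − ρ_c)/ρ_m.
h = 11.82 km × 430/3250 = 1.56 km.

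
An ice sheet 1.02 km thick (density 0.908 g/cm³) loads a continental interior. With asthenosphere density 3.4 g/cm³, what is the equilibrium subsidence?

0.272 km

By Archimedes' principle applied to the lithosphere: the ice load ρ_ice t is balanced by mantle displaced below, ρ_m s.
s = t ρ_ice / ρ_m = 1.02 km × 0.908/3.4 = 0.272 km.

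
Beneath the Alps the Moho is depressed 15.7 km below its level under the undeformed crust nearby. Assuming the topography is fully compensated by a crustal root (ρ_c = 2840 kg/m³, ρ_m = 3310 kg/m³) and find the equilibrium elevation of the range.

Isostatic balance requires: ρ_c h = (ρ_m − ρ_c) r.
h = r (ρ_m − ρ_c) / ρ_c = 15.7 km × (3310 − 2840) / 2840 = 2.6 km.

2.6 km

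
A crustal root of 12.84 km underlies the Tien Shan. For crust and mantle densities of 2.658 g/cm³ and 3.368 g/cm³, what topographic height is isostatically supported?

3.43 km

Equating mass per unit area of the two columns: ρ_c h = (ρ_m − ρ_c) r.
h = r (ρ_m − ρ_c) / ρ_c = 12.84 km × (3.368 − 2.658) / 2.658 = 3.43 km.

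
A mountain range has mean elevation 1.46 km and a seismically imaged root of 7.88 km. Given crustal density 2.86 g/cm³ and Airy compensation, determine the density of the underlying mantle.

Airy balance: ρ_c h = (ρ_m − ρ_c) r → ρ_m = ρ_c (1 + h/r).
ρ_m = 2.86 × (1 + 1.46 km/7.88 km) = 3.39 g/cm³.

3.39 g/cm³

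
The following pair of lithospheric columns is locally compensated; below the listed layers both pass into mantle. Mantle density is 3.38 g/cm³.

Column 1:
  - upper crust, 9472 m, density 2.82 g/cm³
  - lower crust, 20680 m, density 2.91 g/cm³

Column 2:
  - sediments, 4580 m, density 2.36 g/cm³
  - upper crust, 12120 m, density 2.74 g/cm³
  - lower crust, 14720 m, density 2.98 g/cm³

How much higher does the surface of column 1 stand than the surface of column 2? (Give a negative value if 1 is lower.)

For any compensation level in the mantle, the mantle terms cancel and isostasy reduces to e = (Σt_1 − Σt_2) − (Σ(ρt)_1 − Σ(ρt)_2) / ρ_m.
Σt_1 = 30152 m; Σt_2 = 31420 m; Σ(ρt)_1 = 86889.84; Σ(ρt)_2 = 87883.2 (in m·g/cm³).
e = (30152 − 31420) − (86889.84 − 87883.2) / 3.38 = −974 m.

−974 m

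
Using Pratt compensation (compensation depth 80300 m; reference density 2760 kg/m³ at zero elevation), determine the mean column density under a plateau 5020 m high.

Pratt balance: ρ_ref D = ρ (D + h).
ρ = ρ_ref D/(D + h) = 2760 × 80300 m/(80300 m + 5020 m) = 2600 kg/m³.

2600 kg/m³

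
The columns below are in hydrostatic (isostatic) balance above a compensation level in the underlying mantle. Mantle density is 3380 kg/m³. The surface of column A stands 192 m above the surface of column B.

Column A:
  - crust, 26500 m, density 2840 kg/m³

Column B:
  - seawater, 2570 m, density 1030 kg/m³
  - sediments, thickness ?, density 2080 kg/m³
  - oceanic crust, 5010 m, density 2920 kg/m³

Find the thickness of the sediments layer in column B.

Take the compensation level at the base of the deeper column (depth z_c below the surface of column A) and equate Σ ρ_i t_i down to z_c; mantle fills any gap and the z_c terms cancel.
Column A: 26500×2840 + (z_c − 26500)×3380
Column B: 192×0 + 2570×1030 + x×2080 + 5010×2920 + (z_c − 192 − 7580 − x)×3380
The z_c×3380 term appears on both sides and cancels. Collect the known terms of each column as K = Σ(ρt)_known − 3380 × (depth of known layers): K_A = 75260000 − 3380×26500 = −14310000; K_B = 17276300 − 3380×(192 + 7580) = −8993060.
Balance: K_A = K_B − x×(3380 − 2080), so x = (K_B − K_A)/(3380 − 2080) = 5316940/1300 = 4090 m.

4090 m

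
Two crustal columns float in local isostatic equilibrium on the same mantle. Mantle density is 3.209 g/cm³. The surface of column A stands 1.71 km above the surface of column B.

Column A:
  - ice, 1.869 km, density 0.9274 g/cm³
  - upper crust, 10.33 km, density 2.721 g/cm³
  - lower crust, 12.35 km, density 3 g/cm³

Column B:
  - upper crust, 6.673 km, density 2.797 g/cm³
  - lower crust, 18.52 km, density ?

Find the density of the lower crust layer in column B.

3.01 g/cm³

Take the compensation level at the base of the deeper column (depth z_c below the surface of column A) and equate Σ ρ_i t_i down to z_c; mantle fills any gap and the z_c terms cancel.
Column A: 1.869×0.9274 + 10.33×2.721 + 12.35×3 + (z_c − 24.549)×3.209
Column B: 1.71×0 + 6.673×2.797 + 18.52×ρ + (z_c − 1.71 − 25.193)×3.209
The z_c×3.209 term appears on both sides and cancels. Collect the known terms of each column as K = Σ(ρt)_known − 3.209 × (depth of known layers): K_A = 66.8912406 − 3.209×24.549 = −11.8865004; K_B = 18.664381 − 3.209×(1.71 + 25.193) = −67.667346.
Balance: K_A = K_B + 18.52×ρ, so ρ = (K_A − K_B)/18.52 = 55.7808/18.52 = 3.01 g/cm³.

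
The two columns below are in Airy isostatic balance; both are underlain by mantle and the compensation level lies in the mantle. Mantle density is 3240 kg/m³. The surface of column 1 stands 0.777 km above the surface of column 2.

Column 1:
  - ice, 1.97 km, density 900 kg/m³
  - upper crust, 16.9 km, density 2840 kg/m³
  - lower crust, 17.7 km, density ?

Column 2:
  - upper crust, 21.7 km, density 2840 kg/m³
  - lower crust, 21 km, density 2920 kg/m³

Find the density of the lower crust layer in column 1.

Take the compensation level at the base of the deeper column (depth z_c below the surface of column 1) and equate Σ ρ_i t_i down to z_c; mantle fills any gap and the z_c terms cancel.
Column 1: 1.97×900 + 16.9×2840 + 17.7×ρ + (z_c − 36.57)×3240
Column 2: 0.777×0 + 21.7×2840 + 21×2920 + (z_c − 0.777 − 42.7)×3240
The z_c×3240 term appears on both sides and cancels. Collect the known terms of each column as K = Σ(ρt)_known − 3240 × (depth of known layers): K_1 = 49769 − 3240×36.57 = −68717.8; K_2 = 122948 − 3240×(0.777 + 42.7) = −17917.48.
Balance: K_1 + 17.7×ρ = K_2, so ρ = (K_2 − K_1)/17.7 = 50800.3/17.7 = 2870 kg/m³.

2870 kg/m³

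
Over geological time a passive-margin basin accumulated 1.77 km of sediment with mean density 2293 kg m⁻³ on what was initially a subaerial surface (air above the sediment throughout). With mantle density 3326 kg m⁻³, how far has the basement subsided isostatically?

Subaerial load: s = t ρ_sed / ρ_m = 1.77 km × 2293/3326 = 1.22 km.

1.22 km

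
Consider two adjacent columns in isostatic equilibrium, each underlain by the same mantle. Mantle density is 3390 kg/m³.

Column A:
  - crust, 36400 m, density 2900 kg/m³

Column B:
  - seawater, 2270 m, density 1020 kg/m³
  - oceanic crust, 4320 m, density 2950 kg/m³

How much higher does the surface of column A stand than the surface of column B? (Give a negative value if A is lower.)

For any compensation level in the mantle, the mantle terms cancel and isostasy reduces to e = (Σt_A − Σt_B) − (Σ(ρt)_A − Σ(ρt)_B) / ρ_m.
Σt_A = 36400 m; Σt_B = 6590 m; Σ(ρt)_A = 105560000; Σ(ρt)_B = 15059400 (in m·kg/m³).
e = (36400 − 6590) − (105560000 − 15059400) / 3390 = 3110 m.

3110 m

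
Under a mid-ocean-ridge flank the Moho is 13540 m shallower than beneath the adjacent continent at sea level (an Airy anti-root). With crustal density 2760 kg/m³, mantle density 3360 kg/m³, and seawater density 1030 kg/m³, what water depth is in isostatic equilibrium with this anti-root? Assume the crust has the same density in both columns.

Replacing a thickness d of crust by seawater at the top must be balanced by replacing crust with mantle at the base: d (ρ_c − ρ_w) = a (ρ_m − ρ_c).
d = a (ρ_m − ρ_c)/(ρ_c − ρ_w) = 13540 m × 600/1730 = 4700 m.

4700 m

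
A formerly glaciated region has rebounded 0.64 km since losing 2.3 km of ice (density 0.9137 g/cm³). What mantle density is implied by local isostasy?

3.28 g/cm³

ρ_m = ρ_ice t / u = 0.9137 × 2.3 km/0.64 km = 3.28 g/cm³.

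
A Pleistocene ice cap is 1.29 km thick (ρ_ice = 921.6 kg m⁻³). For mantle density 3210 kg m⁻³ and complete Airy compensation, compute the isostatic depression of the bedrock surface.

0.37 km

Isostatic balance requires: the ice load ρ_ice t is balanced by mantle displaced below, ρ_m s.
s = t ρ_ice / ρ_m = 1.29 km × 921.6/3210 = 0.37 km.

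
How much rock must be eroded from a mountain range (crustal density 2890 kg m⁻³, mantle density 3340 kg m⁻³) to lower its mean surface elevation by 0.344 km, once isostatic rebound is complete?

2.55 km

Net drop Δ = e − u = e − e ρ_c/ρ_m = e (ρ_m − ρ_c)/ρ_m.
e = Δ ρ_m/(ρ_m − ρ_c) = 0.344 km × 3340/450 = 2.55 km.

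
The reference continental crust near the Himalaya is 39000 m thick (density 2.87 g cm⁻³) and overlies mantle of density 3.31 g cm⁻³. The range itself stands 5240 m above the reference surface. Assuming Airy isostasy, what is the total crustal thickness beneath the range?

78400 m

Root depth r = h ρ_c / (ρ_m − ρ_c) = 5240 m × 2.87 / 0.44 = 34180 m.
Total thickness = T + h + r = 39000 m + 5240 m + 34180 m = 78400 m.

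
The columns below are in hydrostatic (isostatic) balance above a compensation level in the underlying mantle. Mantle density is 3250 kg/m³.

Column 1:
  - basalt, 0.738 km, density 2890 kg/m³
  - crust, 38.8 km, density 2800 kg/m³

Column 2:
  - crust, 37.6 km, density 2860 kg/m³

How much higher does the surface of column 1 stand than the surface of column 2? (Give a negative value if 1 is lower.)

0.942 km

For any compensation level in the mantle, the mantle terms cancel and isostasy reduces to e = (Σt_1 − Σt_2) − (Σ(ρt)_1 − Σ(ρt)_2) / ρ_m.
Σt_1 = 39.538 km; Σt_2 = 37.6 km; Σ(ρt)_1 = 110772.82; Σ(ρt)_2 = 107536 (in km·kg/m³).
e = (39.538 − 37.6) − (110772.82 − 107536) / 3250 = 0.942 km.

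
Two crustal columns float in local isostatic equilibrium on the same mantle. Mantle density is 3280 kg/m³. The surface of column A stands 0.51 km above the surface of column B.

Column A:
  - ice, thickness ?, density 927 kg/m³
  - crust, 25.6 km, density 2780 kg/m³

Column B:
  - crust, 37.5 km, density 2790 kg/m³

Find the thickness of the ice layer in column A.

3.08 km

Take the compensation level at the base of the deeper column (depth z_c below the surface of column A) and equate Σ ρ_i t_i down to z_c; mantle fills any gap and the z_c terms cancel.
Column A: x×927 + 25.6×2780 + (z_c − 25.6 − x)×3280
Column B: 0.51×0 + 37.5×2790 + (z_c − 0.51 − 37.5)×3280
The z_c×3280 term appears on both sides and cancels. Collect the known terms of each column as K = Σ(ρt)_known − 3280 × (depth of known layers): K_A = 71168 − 3280×25.6 = −12800; K_B = 104625 − 3280×(0.51 + 37.5) = −20047.8.
Balance: K_A − x×(3280 − 927) = K_B, so x = (K_A − K_B)/(3280 − 927) = 7247.8/2353 = 3.08 km.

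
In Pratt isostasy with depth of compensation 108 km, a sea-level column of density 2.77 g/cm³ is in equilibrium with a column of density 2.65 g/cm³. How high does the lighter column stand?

ρ_ref D = ρ (D + h) → h = D (ρ_ref − ρ)/ρ.
h = 108 km × (2.77 − 2.65)/2.65 = 4.89 km.

4.89 km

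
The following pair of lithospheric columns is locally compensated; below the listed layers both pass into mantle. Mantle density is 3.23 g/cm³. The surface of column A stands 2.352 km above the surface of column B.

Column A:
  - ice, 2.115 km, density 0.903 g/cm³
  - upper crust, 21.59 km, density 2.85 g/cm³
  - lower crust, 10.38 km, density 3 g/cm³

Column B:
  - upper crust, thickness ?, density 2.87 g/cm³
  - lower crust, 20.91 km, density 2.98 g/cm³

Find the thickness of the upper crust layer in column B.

Take the compensation level at the base of the deeper column (depth z_c below the surface of column A) and equate Σ ρ_i t_i down to z_c; mantle fills any gap and the z_c terms cancel.
Column A: 2.115×0.903 + 21.59×2.85 + 10.38×3 + (z_c − 34.085)×3.23
Column B: 2.352×0 + x×2.87 + 20.91×2.98 + (z_c − 2.352 − 20.91 − x)×3.23
The z_c×3.23 term appears on both sides and cancels. Collect the known terms of each column as K = Σ(ρt)_known − 3.23 × (depth of known layers): K_A = 94.581345 − 3.23×34.085 = −15.513205; K_B = 62.3118 − 3.23×(2.352 + 20.91) = −12.82446.
Balance: K_A = K_B − x×(3.23 − 2.87), so x = (K_B − K_A)/(3.23 − 2.87) = 2.68874/0.36 = 7.47 km.

7.47 km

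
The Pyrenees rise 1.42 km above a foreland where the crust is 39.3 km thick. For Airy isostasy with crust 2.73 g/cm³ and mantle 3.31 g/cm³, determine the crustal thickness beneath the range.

47.4 km

Root depth r = h ρ_c / (ρ_m − ρ_c) = 1.42 km × 2.73 / 0.58 = 6.684 km.
Total thickness = T + h + r = 39.3 km + 1.42 km + 6.684 km = 47.4 km.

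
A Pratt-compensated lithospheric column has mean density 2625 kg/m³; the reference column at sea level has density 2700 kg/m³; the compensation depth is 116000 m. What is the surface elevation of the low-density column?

ρ_ref D = ρ (D + h) → h = D (ρ_ref − ρ)/ρ.
h = 116000 m × (2700 − 2625)/2625 = 3310 m.

3310 m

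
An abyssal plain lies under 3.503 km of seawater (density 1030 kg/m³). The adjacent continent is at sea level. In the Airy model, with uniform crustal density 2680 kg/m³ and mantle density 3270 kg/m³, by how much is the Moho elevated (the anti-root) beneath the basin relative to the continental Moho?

9.8 km

Equating mass per unit area of the two columns: replacing crust with seawater at the top is compensated by replacing crust with mantle at the base: d (ρ_c − ρ_w) = a (ρ_m − ρ_c).
a = d (ρ_c − ρ_w)/(ρ_m − ρ_c) = 3.503 km × 1650/590 = 9.8 km.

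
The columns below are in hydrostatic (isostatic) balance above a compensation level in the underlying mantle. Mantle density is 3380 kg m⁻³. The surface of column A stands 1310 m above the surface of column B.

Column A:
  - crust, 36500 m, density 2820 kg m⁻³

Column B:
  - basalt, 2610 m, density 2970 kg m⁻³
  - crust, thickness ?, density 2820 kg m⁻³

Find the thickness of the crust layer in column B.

26700 m

Take the compensation level at the base of the deeper column (depth z_c below the surface of column A) and equate Σ ρ_i t_i down to z_c; mantle fills any gap and the z_c terms cancel.
Column A: 36500×2820 + (z_c − 36500)×3380
Column B: 1310×0 + 2610×2970 + x×2820 + (z_c − 1310 − 2610 − x)×3380
The z_c×3380 term appears on both sides and cancels. Collect the known terms of each column as K = Σ(ρt)_known − 3380 × (depth of known layers): K_A = 102930000 − 3380×36500 = −20440000; K_B = 7751700 − 3380×(1310 + 2610) = −5497900.
Balance: K_A = K_B − x×(3380 − 2820), so x = (K_B − K_A)/(3380 − 2820) = 14942100/560 = 26700 m.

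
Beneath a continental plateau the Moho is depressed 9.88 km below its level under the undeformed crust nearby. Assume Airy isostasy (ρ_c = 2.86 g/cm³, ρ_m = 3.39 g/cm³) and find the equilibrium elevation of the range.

By Archimedes' principle applied to the lithosphere: ρ_c h = (ρ_m − ρ_c) r.
h = r (ρ_m − ρ_c) / ρ_c = 9.88 km × (3.39 − 2.86) / 2.86 = 1.83 km.

1.83 km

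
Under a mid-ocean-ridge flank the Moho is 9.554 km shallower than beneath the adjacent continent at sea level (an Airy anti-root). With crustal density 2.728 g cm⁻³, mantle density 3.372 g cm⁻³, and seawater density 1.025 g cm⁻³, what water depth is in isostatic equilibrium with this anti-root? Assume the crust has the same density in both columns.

3.61 km

Replacing a thickness d of crust by seawater at the top must be balanced by replacing crust with mantle at the base: d (ρ_c − ρ_w) = a (ρ_m − ρ_c).
d = a (ρ_m − ρ_c)/(ρ_c − ρ_w) = 9.554 km × 0.644/1.703 = 3.61 km.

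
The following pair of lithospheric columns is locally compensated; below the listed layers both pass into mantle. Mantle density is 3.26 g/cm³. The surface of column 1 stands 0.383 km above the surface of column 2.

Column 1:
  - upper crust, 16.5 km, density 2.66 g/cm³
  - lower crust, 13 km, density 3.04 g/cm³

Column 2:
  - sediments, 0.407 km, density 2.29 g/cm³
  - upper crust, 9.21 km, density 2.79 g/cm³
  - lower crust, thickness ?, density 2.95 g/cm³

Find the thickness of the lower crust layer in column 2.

21.9 km

Take the compensation level at the base of the deeper column (depth z_c below the surface of column 1) and equate Σ ρ_i t_i down to z_c; mantle fills any gap and the z_c terms cancel.
Column 1: 16.5×2.66 + 13×3.04 + (z_c − 29.5)×3.26
Column 2: 0.383×0 + 0.407×2.29 + 9.21×2.79 + x×2.95 + (z_c − 0.383 − 9.617 − x)×3.26
The z_c×3.26 term appears on both sides and cancels. Collect the known terms of each column as K = Σ(ρt)_known − 3.26 × (depth of known layers): K_1 = 83.41 − 3.26×29.5 = −12.76; K_2 = 26.62793 − 3.26×(0.383 + 9.617) = −5.97207.
Balance: K_1 = K_2 − x×(3.26 − 2.95), so x = (K_2 − K_1)/(3.26 − 2.95) = 6.78793/0.31 = 21.9 km.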